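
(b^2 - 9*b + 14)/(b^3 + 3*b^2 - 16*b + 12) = (b - 7)/(b^2 + 5*b - 6)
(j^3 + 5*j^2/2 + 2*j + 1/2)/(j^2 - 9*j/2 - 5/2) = (j^2 + 2*j + 1)/(j - 5)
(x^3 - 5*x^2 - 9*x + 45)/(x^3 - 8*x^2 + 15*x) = (x + 3)/x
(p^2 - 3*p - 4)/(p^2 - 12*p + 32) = (p + 1)/(p - 8)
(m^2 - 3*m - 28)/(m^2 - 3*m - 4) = (-m^2 + 3*m + 28)/(-m^2 + 3*m + 4)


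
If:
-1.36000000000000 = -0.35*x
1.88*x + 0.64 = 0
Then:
No Solution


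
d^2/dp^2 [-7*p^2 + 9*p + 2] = -14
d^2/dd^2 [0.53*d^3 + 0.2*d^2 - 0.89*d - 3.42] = 3.18*d + 0.4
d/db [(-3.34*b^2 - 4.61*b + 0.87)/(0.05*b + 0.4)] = (-0.167*b^2 - 2.672*b - 1.8875)/(0.0025*b^2 + 0.04*b + 0.16)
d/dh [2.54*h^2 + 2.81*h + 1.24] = 5.08*h + 2.81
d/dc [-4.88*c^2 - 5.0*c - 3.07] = -9.76*c - 5.0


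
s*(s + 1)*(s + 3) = s^3 + 4*s^2 + 3*s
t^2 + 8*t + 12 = (t + 2)*(t + 6)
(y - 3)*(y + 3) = y^2 - 9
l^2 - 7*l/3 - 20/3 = (l - 4)*(l + 5/3)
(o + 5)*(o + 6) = o^2 + 11*o + 30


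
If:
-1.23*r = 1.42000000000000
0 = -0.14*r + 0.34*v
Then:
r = -1.15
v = -0.48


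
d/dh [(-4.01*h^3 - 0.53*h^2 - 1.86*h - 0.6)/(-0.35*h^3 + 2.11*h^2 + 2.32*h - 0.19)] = (8.88178419700125e-16*h^5 - 8.6466*h^4 - 19.9084*h^3 + 4.3507*h^2 + 2.7334*h + 1.7454)/(0.1225*h^6 - 1.477*h^5 + 2.8281*h^4 + 9.9234*h^3 + 4.5806*h^2 - 0.8816*h + 0.0361)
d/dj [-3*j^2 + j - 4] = 1 - 6*j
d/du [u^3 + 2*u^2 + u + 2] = 3*u^2 + 4*u + 1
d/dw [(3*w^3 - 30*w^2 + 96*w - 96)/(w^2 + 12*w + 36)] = 3*(w^3 + 18*w^2 - 152*w + 256)/(w^3 + 18*w^2 + 108*w + 216)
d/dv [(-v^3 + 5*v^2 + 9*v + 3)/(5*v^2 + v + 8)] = (-5*v^4 - 2*v^3 - 64*v^2 + 50*v + 69)/(25*v^4 + 10*v^3 + 81*v^2 + 16*v + 64)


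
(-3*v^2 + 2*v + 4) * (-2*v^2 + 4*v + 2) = 6*v^4 - 16*v^3 - 6*v^2 + 20*v + 8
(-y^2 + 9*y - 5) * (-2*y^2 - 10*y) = 2*y^4 - 8*y^3 - 80*y^2 + 50*y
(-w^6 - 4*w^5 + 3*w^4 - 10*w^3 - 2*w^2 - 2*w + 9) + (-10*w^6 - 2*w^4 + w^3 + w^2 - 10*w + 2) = -11*w^6 - 4*w^5 + w^4 - 9*w^3 - w^2 - 12*w + 11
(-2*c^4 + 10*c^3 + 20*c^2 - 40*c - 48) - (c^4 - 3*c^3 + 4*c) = -3*c^4 + 13*c^3 + 20*c^2 - 44*c - 48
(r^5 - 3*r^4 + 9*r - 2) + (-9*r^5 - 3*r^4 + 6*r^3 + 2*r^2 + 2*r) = -8*r^5 - 6*r^4 + 6*r^3 + 2*r^2 + 11*r - 2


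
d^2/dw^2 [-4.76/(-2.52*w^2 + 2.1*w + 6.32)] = (60.455808*w^2 - 50.37984*w - 4.76*(5.04*w - 2.1)*(10.08*w - 4.2) - 151.619328)/(-2.52*w^2 + 2.1*w + 6.32)^3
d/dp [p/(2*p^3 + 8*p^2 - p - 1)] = (2*p^3 + 8*p^2 - p*(6*p^2 + 16*p - 1) - p - 1)/(2*p^3 + 8*p^2 - p - 1)^2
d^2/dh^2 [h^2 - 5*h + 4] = 2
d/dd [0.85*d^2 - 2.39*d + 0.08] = 1.7*d - 2.39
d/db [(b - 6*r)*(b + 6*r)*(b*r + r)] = r*(3*b^2 + 2*b - 36*r^2)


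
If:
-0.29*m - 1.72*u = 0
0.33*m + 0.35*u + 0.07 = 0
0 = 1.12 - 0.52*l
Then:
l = 2.15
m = -0.26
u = 0.04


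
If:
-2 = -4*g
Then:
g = 1/2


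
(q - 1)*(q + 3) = q^2 + 2*q - 3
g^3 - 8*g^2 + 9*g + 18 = (g - 6)*(g - 3)*(g + 1)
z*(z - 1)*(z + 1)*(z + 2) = z^4 + 2*z^3 - z^2 - 2*z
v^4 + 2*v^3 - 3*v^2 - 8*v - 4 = (v - 2)*(v + 1)^2*(v + 2)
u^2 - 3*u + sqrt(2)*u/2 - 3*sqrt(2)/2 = (u - 3)*(u + sqrt(2)/2)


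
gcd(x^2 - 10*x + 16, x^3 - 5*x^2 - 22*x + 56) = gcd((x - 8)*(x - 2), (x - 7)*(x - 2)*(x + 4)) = x - 2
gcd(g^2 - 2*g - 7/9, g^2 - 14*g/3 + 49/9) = g - 7/3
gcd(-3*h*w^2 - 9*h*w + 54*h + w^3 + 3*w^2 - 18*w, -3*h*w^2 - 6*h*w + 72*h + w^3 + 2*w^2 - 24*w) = -3*h*w - 18*h + w^2 + 6*w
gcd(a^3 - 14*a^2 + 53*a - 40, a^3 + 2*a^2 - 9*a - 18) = 1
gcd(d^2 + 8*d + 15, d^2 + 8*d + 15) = d^2 + 8*d + 15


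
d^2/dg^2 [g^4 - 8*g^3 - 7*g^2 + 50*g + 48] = 12*g^2 - 48*g - 14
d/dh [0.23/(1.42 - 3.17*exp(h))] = 0.7291*exp(h)/(3.17*exp(h) - 1.42)^2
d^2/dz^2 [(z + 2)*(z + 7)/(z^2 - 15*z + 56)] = 12*(4*z^3 - 21*z^2 - 357*z + 2177)/(z^6 - 45*z^5 + 843*z^4 - 8415*z^3 + 47208*z^2 - 141120*z + 175616)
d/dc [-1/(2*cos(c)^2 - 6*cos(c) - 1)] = 2*(3 - 2*cos(c))*sin(c)/(6*cos(c) - cos(2*c))^2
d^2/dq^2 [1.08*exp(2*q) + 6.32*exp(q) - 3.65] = (4.32*exp(q) + 6.32)*exp(q)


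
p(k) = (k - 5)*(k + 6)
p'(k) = 2*k + 1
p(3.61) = -13.36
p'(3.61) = 8.22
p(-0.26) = -30.19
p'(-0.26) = 0.48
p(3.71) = -12.53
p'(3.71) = 8.42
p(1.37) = -26.75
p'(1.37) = 3.74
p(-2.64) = -25.67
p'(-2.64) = -4.28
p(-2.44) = -26.49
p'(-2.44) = -3.88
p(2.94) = -18.42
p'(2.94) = 6.88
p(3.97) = -10.27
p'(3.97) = 8.94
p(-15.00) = 180.00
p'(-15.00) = -29.00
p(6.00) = 12.00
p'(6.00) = 13.00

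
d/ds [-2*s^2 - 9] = -4*s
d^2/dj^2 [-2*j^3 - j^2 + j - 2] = -12*j - 2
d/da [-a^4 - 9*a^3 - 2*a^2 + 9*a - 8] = -4*a^3 - 27*a^2 - 4*a + 9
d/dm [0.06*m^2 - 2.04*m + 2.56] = 0.12*m - 2.04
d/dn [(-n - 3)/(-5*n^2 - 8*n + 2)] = (5*n^2 + 8*n - 2*(n + 3)*(5*n + 4) - 2)/(5*n^2 + 8*n - 2)^2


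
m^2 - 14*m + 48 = (m - 8)*(m - 6)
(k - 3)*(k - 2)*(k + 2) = k^3 - 3*k^2 - 4*k + 12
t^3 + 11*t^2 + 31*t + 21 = (t + 1)*(t + 3)*(t + 7)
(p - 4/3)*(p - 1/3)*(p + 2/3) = p^3 - p^2 - 2*p/3 + 8/27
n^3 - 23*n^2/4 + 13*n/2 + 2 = (n - 4)*(n - 2)*(n + 1/4)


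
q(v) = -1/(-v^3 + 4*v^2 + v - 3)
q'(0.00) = 0.11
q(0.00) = 0.33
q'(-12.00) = 0.00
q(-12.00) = 0.00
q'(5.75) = -0.02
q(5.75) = 0.02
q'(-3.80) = -0.01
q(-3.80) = -0.01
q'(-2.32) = -0.04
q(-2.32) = -0.03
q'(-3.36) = -0.01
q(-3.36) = -0.01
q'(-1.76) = -0.13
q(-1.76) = -0.08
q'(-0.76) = -6.67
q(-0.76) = 0.99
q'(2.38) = 0.04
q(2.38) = -0.12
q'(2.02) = 0.10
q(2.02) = -0.14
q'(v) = -(3*v^2 - 8*v - 1)/(-v^3 + 4*v^2 + v - 3)^2 = (-3*v^2 + 8*v + 1)/(v^3 - 4*v^2 - v + 3)^2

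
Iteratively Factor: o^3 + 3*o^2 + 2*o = (o)*(o^2 + 3*o + 2) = o*(o + 1)*(o + 2)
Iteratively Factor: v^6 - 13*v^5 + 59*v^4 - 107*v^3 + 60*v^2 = (v)*(v^5 - 13*v^4 + 59*v^3 - 107*v^2 + 60*v) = v*(v - 1)*(v^4 - 12*v^3 + 47*v^2 - 60*v) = v*(v - 4)*(v - 1)*(v^3 - 8*v^2 + 15*v) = v^2*(v - 4)*(v - 1)*(v^2 - 8*v + 15) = v^2*(v - 5)*(v - 4)*(v - 1)*(v - 3)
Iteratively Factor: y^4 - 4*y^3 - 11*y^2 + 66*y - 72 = (y - 3)*(y^3 - y^2 - 14*y + 24) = (y - 3)*(y + 4)*(y^2 - 5*y + 6) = (y - 3)^2*(y + 4)*(y - 2)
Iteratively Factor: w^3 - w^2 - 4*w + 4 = (w - 2)*(w^2 + w - 2) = (w - 2)*(w - 1)*(w + 2)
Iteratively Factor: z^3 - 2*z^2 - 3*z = (z - 3)*(z^2 + z) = (z - 3)*(z + 1)*(z)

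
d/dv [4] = 0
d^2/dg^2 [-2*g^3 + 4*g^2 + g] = 8 - 12*g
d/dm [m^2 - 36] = 2*m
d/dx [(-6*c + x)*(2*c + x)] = -4*c + 2*x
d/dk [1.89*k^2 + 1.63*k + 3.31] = 3.78*k + 1.63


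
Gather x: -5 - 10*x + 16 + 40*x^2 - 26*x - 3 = 40*x^2 - 36*x + 8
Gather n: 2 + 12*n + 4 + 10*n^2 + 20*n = 10*n^2 + 32*n + 6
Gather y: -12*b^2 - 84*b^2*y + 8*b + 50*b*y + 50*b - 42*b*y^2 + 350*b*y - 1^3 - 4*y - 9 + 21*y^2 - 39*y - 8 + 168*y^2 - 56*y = -12*b^2 + 58*b + y^2*(189 - 42*b) + y*(-84*b^2 + 400*b - 99) - 18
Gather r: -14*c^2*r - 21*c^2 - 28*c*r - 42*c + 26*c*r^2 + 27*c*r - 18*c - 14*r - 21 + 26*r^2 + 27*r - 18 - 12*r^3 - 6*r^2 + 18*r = -21*c^2 - 60*c - 12*r^3 + r^2*(26*c + 20) + r*(-14*c^2 - c + 31) - 39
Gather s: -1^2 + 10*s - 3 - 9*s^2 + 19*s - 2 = -9*s^2 + 29*s - 6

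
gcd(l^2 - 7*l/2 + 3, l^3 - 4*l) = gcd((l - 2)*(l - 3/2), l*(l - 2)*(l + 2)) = l - 2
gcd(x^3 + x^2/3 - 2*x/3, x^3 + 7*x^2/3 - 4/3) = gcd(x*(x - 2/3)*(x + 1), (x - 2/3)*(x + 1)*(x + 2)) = x^2 + x/3 - 2/3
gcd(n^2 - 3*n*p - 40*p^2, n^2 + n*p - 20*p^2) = n + 5*p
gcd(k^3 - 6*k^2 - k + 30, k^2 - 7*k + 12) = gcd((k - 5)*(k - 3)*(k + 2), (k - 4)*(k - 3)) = k - 3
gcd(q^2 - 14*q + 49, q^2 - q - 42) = q - 7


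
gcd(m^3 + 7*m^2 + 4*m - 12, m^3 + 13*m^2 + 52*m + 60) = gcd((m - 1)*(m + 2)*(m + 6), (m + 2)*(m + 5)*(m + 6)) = m^2 + 8*m + 12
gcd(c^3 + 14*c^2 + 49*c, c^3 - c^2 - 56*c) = c^2 + 7*c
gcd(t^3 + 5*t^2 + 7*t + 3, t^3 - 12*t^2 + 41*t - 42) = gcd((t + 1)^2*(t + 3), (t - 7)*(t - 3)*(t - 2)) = 1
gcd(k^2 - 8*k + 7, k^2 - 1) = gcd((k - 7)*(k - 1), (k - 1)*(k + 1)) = k - 1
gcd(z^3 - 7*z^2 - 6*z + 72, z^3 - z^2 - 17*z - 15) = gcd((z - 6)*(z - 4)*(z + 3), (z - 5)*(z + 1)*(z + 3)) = z + 3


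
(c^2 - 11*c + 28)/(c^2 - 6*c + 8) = (c - 7)/(c - 2)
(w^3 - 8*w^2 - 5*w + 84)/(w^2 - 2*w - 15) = (w^2 - 11*w + 28)/(w - 5)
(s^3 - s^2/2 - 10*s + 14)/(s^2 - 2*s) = s + 3/2 - 7/s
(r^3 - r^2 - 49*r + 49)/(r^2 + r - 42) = (r^2 - 8*r + 7)/(r - 6)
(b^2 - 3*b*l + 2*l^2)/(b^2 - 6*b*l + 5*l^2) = (b - 2*l)/(b - 5*l)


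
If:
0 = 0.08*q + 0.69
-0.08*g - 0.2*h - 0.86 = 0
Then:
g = -2.5*h - 10.75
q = -8.62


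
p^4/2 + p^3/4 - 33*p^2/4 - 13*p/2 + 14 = (p/2 + 1)*(p - 4)*(p - 1)*(p + 7/2)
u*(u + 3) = u^2 + 3*u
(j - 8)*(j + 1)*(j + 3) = j^3 - 4*j^2 - 29*j - 24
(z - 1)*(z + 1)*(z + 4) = z^3 + 4*z^2 - z - 4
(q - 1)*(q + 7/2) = q^2 + 5*q/2 - 7/2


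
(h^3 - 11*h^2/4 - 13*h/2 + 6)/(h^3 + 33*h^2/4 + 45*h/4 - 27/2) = (h^2 - 2*h - 8)/(h^2 + 9*h + 18)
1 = 1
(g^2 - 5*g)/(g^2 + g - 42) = g*(g - 5)/(g^2 + g - 42)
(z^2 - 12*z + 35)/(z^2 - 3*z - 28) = (z - 5)/(z + 4)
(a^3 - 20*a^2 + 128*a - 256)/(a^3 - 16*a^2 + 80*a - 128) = (a - 8)/(a - 4)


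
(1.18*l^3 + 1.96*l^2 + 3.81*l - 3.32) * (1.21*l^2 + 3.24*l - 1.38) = 1.4278*l^5 + 6.1948*l^4 + 9.3321*l^3 + 5.6224*l^2 - 16.0146*l + 4.5816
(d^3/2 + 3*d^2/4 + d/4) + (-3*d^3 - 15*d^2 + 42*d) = -5*d^3/2 - 57*d^2/4 + 169*d/4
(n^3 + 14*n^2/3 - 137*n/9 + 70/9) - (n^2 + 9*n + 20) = n^3 + 11*n^2/3 - 218*n/9 - 110/9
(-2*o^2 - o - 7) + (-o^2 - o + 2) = -3*o^2 - 2*o - 5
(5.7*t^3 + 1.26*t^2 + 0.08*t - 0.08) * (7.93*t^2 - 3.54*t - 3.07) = 45.201*t^5 - 10.1862*t^4 - 21.325*t^3 - 4.7858*t^2 + 0.0376*t + 0.2456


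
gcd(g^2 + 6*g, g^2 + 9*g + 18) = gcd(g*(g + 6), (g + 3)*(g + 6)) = g + 6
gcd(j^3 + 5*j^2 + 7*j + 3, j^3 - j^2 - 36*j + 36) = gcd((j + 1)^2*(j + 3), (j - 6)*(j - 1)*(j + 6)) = 1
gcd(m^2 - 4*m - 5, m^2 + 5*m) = 1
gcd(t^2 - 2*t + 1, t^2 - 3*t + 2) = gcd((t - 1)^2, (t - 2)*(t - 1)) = t - 1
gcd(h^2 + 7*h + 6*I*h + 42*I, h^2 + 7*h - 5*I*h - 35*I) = h + 7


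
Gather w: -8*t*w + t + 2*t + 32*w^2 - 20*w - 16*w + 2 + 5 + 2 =3*t + 32*w^2 + w*(-8*t - 36) + 9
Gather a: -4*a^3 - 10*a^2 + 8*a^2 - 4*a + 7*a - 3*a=-4*a^3 - 2*a^2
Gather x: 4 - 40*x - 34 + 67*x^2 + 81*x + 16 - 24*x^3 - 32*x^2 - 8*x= -24*x^3 + 35*x^2 + 33*x - 14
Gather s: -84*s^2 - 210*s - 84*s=-84*s^2 - 294*s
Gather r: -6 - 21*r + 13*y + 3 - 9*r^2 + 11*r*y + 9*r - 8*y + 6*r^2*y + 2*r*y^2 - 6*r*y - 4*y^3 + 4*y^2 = r^2*(6*y - 9) + r*(2*y^2 + 5*y - 12) - 4*y^3 + 4*y^2 + 5*y - 3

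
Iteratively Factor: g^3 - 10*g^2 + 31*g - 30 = (g - 5)*(g^2 - 5*g + 6) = (g - 5)*(g - 3)*(g - 2)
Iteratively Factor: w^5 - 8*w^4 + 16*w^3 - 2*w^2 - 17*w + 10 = (w - 2)*(w^4 - 6*w^3 + 4*w^2 + 6*w - 5) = (w - 2)*(w - 1)*(w^3 - 5*w^2 - w + 5) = (w - 2)*(w - 1)*(w + 1)*(w^2 - 6*w + 5) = (w - 2)*(w - 1)^2*(w + 1)*(w - 5)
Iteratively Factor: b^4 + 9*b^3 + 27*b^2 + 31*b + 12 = (b + 4)*(b^3 + 5*b^2 + 7*b + 3) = (b + 3)*(b + 4)*(b^2 + 2*b + 1) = (b + 1)*(b + 3)*(b + 4)*(b + 1)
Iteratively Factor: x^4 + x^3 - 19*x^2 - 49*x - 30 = (x + 1)*(x^3 - 19*x - 30) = (x - 5)*(x + 1)*(x^2 + 5*x + 6) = (x - 5)*(x + 1)*(x + 3)*(x + 2)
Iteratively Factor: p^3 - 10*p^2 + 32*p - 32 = (p - 4)*(p^2 - 6*p + 8) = (p - 4)^2*(p - 2)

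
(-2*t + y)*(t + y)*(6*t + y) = -12*t^3 - 8*t^2*y + 5*t*y^2 + y^3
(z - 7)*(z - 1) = z^2 - 8*z + 7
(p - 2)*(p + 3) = p^2 + p - 6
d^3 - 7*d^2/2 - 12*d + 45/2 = (d - 5)*(d - 3/2)*(d + 3)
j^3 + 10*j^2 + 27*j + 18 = (j + 1)*(j + 3)*(j + 6)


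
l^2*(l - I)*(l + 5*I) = l^4 + 4*I*l^3 + 5*l^2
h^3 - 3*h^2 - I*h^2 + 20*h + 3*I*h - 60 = (h - 3)*(h - 5*I)*(h + 4*I)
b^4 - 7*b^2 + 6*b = b*(b - 2)*(b - 1)*(b + 3)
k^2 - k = k*(k - 1)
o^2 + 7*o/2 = o*(o + 7/2)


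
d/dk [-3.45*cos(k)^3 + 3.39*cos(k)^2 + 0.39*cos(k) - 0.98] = (10.35*cos(k)^2 - 6.78*cos(k) - 0.39)*sin(k)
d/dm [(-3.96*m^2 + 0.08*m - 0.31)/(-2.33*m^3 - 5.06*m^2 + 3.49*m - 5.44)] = (-9.2268*m^4 + 0.372799999999998*m^3 - 15.5825*m^2 + 39.9476*m + 0.6467)/(5.4289*m^6 + 23.5796*m^5 + 9.3402*m^4 - 9.96839999999999*m^3 + 67.2329*m^2 - 37.9712*m + 29.5936)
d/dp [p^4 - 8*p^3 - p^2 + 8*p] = 4*p^3 - 24*p^2 - 2*p + 8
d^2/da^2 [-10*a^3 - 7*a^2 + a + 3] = -60*a - 14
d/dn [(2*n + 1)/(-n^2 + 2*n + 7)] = 2*(n^2 + n + 6)/(n^4 - 4*n^3 - 10*n^2 + 28*n + 49)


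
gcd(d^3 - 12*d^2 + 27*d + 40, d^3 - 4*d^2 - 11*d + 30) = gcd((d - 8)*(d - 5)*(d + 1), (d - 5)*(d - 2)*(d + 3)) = d - 5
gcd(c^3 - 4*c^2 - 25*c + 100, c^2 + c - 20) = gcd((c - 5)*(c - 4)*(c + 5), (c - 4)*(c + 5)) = c^2 + c - 20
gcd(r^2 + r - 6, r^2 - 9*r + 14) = r - 2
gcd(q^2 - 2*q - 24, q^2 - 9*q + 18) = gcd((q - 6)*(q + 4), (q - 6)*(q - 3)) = q - 6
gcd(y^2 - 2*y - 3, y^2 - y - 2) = y + 1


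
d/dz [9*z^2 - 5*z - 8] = 18*z - 5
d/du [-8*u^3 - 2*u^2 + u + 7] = -24*u^2 - 4*u + 1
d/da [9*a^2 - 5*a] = 18*a - 5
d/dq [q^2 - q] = 2*q - 1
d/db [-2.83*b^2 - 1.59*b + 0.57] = -5.66*b - 1.59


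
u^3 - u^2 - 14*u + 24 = (u - 3)*(u - 2)*(u + 4)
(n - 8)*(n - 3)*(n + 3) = n^3 - 8*n^2 - 9*n + 72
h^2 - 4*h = h*(h - 4)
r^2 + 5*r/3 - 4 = (r - 4/3)*(r + 3)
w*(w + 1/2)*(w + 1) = w^3 + 3*w^2/2 + w/2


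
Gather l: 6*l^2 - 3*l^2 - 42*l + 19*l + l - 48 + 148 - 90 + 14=3*l^2 - 22*l + 24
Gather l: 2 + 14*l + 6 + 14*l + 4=28*l + 12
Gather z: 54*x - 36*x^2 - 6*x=-36*x^2 + 48*x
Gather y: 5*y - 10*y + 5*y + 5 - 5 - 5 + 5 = 0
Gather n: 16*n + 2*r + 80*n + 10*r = 96*n + 12*r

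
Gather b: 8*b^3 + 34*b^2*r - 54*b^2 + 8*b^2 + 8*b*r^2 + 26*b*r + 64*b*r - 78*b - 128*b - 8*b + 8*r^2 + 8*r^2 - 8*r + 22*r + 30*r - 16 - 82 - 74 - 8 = 8*b^3 + b^2*(34*r - 46) + b*(8*r^2 + 90*r - 214) + 16*r^2 + 44*r - 180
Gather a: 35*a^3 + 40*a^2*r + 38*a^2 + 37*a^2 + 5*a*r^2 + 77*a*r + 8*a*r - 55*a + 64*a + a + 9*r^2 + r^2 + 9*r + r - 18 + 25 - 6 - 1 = 35*a^3 + a^2*(40*r + 75) + a*(5*r^2 + 85*r + 10) + 10*r^2 + 10*r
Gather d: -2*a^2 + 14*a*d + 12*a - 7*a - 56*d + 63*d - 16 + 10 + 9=-2*a^2 + 5*a + d*(14*a + 7) + 3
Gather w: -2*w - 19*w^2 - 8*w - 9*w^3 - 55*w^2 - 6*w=-9*w^3 - 74*w^2 - 16*w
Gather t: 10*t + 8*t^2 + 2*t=8*t^2 + 12*t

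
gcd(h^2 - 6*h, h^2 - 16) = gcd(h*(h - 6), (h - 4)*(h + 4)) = 1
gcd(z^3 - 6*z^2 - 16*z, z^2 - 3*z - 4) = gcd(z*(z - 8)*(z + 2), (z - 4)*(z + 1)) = 1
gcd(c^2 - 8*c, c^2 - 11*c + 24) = c - 8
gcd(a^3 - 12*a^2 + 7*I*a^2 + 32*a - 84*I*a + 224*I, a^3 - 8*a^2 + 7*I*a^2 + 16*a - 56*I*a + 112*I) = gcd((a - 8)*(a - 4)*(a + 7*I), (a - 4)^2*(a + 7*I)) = a^2 + a*(-4 + 7*I) - 28*I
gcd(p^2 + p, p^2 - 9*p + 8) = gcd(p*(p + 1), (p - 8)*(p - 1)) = 1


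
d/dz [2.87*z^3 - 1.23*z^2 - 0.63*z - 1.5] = 8.61*z^2 - 2.46*z - 0.63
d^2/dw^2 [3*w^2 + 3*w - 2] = 6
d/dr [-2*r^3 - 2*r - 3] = -6*r^2 - 2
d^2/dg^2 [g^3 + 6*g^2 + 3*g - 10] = 6*g + 12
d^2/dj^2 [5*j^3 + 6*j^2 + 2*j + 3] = 30*j + 12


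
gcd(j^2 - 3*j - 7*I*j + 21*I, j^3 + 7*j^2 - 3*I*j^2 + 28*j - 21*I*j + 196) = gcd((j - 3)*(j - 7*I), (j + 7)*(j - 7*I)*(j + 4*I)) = j - 7*I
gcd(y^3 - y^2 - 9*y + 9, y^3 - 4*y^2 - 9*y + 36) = y^2 - 9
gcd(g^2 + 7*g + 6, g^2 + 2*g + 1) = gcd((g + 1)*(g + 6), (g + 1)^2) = g + 1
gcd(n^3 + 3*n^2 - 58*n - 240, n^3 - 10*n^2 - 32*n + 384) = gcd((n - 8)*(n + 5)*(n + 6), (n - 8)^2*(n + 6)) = n^2 - 2*n - 48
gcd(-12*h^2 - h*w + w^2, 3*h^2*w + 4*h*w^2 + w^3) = 3*h + w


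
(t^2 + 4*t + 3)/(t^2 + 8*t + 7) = (t + 3)/(t + 7)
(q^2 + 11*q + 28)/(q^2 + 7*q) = (q + 4)/q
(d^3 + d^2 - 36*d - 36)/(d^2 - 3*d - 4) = (d^2 - 36)/(d - 4)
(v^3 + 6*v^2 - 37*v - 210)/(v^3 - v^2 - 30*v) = (v + 7)/v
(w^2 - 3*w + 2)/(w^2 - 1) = (w - 2)/(w + 1)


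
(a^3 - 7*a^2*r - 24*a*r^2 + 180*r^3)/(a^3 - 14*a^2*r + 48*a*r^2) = (-a^2 + a*r + 30*r^2)/(a*(-a + 8*r))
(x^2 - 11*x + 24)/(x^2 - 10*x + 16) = (x - 3)/(x - 2)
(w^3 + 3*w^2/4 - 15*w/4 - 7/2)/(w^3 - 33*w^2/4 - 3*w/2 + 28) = (w + 1)/(w - 8)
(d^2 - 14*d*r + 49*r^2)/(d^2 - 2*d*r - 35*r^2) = (d - 7*r)/(d + 5*r)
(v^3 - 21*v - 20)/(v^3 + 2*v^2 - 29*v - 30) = (v + 4)/(v + 6)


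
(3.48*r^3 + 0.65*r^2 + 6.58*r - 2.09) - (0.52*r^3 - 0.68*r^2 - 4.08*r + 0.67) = 2.96*r^3 + 1.33*r^2 + 10.66*r - 2.76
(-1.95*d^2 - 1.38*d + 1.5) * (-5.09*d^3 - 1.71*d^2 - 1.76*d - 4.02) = 9.9255*d^5 + 10.3587*d^4 - 1.8432*d^3 + 7.7028*d^2 + 2.9076*d - 6.03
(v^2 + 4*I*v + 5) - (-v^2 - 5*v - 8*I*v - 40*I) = 2*v^2 + 5*v + 12*I*v + 5 + 40*I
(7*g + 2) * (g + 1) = 7*g^2 + 9*g + 2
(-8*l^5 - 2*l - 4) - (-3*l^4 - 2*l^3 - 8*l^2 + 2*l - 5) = -8*l^5 + 3*l^4 + 2*l^3 + 8*l^2 - 4*l + 1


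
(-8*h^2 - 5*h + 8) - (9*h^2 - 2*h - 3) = -17*h^2 - 3*h + 11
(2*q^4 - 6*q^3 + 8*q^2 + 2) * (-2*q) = -4*q^5 + 12*q^4 - 16*q^3 - 4*q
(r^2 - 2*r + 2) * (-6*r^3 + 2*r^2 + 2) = -6*r^5 + 14*r^4 - 16*r^3 + 6*r^2 - 4*r + 4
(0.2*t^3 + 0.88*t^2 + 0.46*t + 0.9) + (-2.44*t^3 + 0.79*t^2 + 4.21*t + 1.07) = -2.24*t^3 + 1.67*t^2 + 4.67*t + 1.97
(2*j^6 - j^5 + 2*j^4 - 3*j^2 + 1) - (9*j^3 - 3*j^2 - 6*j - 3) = 2*j^6 - j^5 + 2*j^4 - 9*j^3 + 6*j + 4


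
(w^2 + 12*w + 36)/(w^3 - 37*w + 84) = (w^2 + 12*w + 36)/(w^3 - 37*w + 84)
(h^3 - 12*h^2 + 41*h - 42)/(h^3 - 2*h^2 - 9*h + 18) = (h - 7)/(h + 3)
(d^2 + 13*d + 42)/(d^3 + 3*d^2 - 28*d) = (d + 6)/(d*(d - 4))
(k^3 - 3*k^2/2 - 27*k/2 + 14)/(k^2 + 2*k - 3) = (k^2 - k/2 - 14)/(k + 3)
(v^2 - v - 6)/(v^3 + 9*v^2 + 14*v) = (v - 3)/(v*(v + 7))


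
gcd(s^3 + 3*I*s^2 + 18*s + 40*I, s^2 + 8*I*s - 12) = s + 2*I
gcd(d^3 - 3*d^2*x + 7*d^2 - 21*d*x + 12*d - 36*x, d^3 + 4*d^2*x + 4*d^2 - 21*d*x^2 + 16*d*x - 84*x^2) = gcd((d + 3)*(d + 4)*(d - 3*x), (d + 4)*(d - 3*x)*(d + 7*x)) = -d^2 + 3*d*x - 4*d + 12*x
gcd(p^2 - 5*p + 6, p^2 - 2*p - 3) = p - 3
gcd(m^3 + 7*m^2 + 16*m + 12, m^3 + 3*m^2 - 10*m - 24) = m + 2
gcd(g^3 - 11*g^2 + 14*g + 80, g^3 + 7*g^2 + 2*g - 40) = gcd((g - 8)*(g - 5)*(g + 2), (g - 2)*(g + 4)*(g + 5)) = 1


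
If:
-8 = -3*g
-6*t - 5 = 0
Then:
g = 8/3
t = -5/6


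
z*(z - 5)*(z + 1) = z^3 - 4*z^2 - 5*z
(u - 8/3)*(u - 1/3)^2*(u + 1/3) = u^4 - 3*u^3 + 7*u^2/9 + u/3 - 8/81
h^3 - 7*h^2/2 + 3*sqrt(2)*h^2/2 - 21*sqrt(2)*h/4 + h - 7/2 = (h - 7/2)*(h + sqrt(2)/2)*(h + sqrt(2))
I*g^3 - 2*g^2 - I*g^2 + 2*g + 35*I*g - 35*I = (g - 5*I)*(g + 7*I)*(I*g - I)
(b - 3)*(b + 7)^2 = b^3 + 11*b^2 + 7*b - 147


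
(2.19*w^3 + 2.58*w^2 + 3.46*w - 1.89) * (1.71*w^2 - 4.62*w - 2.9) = 3.7449*w^5 - 5.706*w^4 - 12.354*w^3 - 26.6991*w^2 - 1.3022*w + 5.481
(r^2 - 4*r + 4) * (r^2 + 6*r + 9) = r^4 + 2*r^3 - 11*r^2 - 12*r + 36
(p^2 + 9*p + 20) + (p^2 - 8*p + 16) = 2*p^2 + p + 36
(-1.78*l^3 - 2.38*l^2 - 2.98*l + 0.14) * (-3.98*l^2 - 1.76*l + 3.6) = 7.0844*l^5 + 12.6052*l^4 + 9.6412*l^3 - 3.8804*l^2 - 10.9744*l + 0.504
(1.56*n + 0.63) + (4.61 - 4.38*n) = 5.24 - 2.82*n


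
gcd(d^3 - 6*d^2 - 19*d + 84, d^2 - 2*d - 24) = d + 4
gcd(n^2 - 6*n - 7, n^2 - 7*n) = n - 7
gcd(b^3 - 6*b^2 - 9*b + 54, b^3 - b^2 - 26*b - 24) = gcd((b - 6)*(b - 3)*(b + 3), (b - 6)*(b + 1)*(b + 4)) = b - 6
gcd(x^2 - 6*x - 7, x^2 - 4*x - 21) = x - 7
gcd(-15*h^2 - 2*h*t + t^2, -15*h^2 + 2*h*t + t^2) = 1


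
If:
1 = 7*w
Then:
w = 1/7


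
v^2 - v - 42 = (v - 7)*(v + 6)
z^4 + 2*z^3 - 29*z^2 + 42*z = z*(z - 3)*(z - 2)*(z + 7)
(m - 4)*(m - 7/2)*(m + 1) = m^3 - 13*m^2/2 + 13*m/2 + 14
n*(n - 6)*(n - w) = n^3 - n^2*w - 6*n^2 + 6*n*w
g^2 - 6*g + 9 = (g - 3)^2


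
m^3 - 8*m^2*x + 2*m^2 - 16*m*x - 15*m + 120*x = (m - 3)*(m + 5)*(m - 8*x)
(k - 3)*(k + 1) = k^2 - 2*k - 3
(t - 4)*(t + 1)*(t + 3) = t^3 - 13*t - 12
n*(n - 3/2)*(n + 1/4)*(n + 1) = n^4 - n^3/4 - 13*n^2/8 - 3*n/8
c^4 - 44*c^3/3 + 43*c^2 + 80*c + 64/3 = (c - 8)^2*(c + 1/3)*(c + 1)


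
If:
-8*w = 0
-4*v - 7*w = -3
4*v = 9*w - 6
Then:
No Solution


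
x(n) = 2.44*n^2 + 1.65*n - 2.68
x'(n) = 4.88*n + 1.65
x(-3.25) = 17.73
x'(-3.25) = -14.21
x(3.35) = 30.23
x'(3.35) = 18.00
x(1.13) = 2.30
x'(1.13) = 7.16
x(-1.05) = -1.72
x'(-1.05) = -3.47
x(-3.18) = 16.75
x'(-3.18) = -13.87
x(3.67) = 36.24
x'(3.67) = 19.56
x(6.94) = 126.29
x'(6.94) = 35.52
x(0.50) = -1.24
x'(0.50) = 4.09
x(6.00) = 95.06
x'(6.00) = 30.93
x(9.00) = 209.81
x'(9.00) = 45.57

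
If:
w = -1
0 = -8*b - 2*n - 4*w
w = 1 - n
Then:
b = 0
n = 2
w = -1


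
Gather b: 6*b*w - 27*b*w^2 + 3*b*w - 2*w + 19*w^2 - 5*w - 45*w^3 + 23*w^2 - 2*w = b*(-27*w^2 + 9*w) - 45*w^3 + 42*w^2 - 9*w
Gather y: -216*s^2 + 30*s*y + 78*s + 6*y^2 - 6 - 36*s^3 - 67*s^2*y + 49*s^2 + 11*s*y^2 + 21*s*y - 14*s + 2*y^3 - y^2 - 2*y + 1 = -36*s^3 - 167*s^2 + 64*s + 2*y^3 + y^2*(11*s + 5) + y*(-67*s^2 + 51*s - 2) - 5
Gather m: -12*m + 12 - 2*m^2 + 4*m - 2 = -2*m^2 - 8*m + 10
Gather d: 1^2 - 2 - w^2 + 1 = -w^2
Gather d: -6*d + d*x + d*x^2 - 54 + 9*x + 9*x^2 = d*(x^2 + x - 6) + 9*x^2 + 9*x - 54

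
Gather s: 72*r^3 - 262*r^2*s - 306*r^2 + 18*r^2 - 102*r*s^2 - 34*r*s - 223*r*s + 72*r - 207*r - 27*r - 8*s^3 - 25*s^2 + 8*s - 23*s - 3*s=72*r^3 - 288*r^2 - 162*r - 8*s^3 + s^2*(-102*r - 25) + s*(-262*r^2 - 257*r - 18)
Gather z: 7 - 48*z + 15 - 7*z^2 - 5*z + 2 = -7*z^2 - 53*z + 24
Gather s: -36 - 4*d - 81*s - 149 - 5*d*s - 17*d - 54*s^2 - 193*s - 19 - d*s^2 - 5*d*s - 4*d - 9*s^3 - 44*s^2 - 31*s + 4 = -25*d - 9*s^3 + s^2*(-d - 98) + s*(-10*d - 305) - 200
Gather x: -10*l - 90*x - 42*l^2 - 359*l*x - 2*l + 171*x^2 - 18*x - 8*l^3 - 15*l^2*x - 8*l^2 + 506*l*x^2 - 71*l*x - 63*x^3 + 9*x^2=-8*l^3 - 50*l^2 - 12*l - 63*x^3 + x^2*(506*l + 180) + x*(-15*l^2 - 430*l - 108)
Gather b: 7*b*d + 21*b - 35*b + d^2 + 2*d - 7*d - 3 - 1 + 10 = b*(7*d - 14) + d^2 - 5*d + 6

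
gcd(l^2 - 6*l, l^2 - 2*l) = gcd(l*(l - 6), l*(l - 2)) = l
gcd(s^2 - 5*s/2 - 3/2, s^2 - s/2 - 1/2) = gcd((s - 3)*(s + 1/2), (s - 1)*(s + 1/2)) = s + 1/2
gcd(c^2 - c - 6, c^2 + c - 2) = c + 2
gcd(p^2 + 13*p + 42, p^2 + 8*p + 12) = p + 6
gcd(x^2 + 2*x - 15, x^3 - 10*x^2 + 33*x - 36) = x - 3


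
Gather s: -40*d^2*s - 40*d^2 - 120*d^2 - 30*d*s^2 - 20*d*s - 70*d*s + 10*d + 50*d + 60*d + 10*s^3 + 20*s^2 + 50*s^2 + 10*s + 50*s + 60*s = -160*d^2 + 120*d + 10*s^3 + s^2*(70 - 30*d) + s*(-40*d^2 - 90*d + 120)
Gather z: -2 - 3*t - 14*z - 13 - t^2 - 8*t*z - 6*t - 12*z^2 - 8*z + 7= -t^2 - 9*t - 12*z^2 + z*(-8*t - 22) - 8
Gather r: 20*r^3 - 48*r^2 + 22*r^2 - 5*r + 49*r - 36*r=20*r^3 - 26*r^2 + 8*r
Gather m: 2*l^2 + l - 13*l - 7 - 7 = 2*l^2 - 12*l - 14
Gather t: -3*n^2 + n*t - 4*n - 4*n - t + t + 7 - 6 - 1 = -3*n^2 + n*t - 8*n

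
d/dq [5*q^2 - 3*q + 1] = 10*q - 3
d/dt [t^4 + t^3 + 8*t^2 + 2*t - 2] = 4*t^3 + 3*t^2 + 16*t + 2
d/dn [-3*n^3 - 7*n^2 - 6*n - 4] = -9*n^2 - 14*n - 6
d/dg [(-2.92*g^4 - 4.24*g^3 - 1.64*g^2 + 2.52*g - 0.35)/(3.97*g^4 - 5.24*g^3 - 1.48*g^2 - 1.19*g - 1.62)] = (32.1336*g^6 + 21.6648*g^5 - 21.9072*g^4 + 60.9804*g^3 + 20.7856*g^2 + 4.2776*g - 4.4989)/(15.7609*g^8 - 41.6056*g^7 + 15.7064*g^6 + 6.0618*g^5 + 1.7988*g^4 + 20.5*g^3 + 6.2113*g^2 + 3.8556*g + 2.6244)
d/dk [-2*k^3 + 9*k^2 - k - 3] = -6*k^2 + 18*k - 1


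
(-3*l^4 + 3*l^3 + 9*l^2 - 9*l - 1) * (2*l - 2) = -6*l^5 + 12*l^4 + 12*l^3 - 36*l^2 + 16*l + 2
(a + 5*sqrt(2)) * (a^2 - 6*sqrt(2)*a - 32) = a^3 - sqrt(2)*a^2 - 92*a - 160*sqrt(2)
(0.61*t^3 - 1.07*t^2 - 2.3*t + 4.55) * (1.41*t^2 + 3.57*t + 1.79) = 0.8601*t^5 + 0.669*t^4 - 5.971*t^3 - 3.7108*t^2 + 12.1265*t + 8.1445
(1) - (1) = 0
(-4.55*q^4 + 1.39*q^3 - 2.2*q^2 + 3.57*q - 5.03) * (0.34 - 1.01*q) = 4.5955*q^5 - 2.9509*q^4 + 2.6946*q^3 - 4.3537*q^2 + 6.2941*q - 1.7102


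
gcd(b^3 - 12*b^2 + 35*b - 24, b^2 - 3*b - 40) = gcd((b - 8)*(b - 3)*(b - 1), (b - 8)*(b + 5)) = b - 8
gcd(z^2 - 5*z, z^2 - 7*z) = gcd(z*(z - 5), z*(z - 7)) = z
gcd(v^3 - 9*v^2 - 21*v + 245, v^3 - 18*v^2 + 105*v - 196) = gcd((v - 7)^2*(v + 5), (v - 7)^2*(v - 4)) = v^2 - 14*v + 49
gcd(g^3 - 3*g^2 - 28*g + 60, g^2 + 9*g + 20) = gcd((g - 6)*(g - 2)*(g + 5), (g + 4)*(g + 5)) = g + 5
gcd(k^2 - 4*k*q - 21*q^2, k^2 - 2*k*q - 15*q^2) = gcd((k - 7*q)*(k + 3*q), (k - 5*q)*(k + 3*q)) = k + 3*q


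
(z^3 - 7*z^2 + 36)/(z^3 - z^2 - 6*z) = (z - 6)/z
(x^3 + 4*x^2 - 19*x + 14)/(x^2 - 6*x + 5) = (x^2 + 5*x - 14)/(x - 5)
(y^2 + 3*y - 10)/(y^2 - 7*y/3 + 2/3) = 3*(y + 5)/(3*y - 1)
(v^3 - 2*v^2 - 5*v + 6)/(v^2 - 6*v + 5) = (v^2 - v - 6)/(v - 5)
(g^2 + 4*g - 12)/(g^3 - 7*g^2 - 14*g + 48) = (g + 6)/(g^2 - 5*g - 24)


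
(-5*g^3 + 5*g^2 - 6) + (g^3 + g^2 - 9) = -4*g^3 + 6*g^2 - 15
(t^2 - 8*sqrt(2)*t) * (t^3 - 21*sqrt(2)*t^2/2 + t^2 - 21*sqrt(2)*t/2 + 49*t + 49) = t^5 - 37*sqrt(2)*t^4/2 + t^4 - 37*sqrt(2)*t^3/2 + 217*t^3 - 392*sqrt(2)*t^2 + 217*t^2 - 392*sqrt(2)*t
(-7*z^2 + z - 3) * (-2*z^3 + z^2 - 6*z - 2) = 14*z^5 - 9*z^4 + 49*z^3 + 5*z^2 + 16*z + 6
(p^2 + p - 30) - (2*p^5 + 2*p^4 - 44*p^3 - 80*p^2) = -2*p^5 - 2*p^4 + 44*p^3 + 81*p^2 + p - 30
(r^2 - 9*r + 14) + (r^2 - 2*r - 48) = 2*r^2 - 11*r - 34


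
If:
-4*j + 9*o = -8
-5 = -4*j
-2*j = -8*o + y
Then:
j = 5/4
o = -1/3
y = -31/6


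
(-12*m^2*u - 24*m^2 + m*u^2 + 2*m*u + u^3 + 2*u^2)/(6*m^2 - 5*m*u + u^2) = (4*m*u + 8*m + u^2 + 2*u)/(-2*m + u)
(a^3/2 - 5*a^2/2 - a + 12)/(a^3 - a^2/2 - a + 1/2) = (a^3 - 5*a^2 - 2*a + 24)/(2*a^3 - a^2 - 2*a + 1)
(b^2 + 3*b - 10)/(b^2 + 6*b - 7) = (b^2 + 3*b - 10)/(b^2 + 6*b - 7)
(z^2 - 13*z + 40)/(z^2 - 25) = (z - 8)/(z + 5)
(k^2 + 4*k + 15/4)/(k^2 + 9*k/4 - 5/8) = 2*(2*k + 3)/(4*k - 1)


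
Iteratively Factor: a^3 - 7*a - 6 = (a + 2)*(a^2 - 2*a - 3) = (a + 1)*(a + 2)*(a - 3)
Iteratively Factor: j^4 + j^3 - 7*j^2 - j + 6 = (j + 3)*(j^3 - 2*j^2 - j + 2) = (j - 1)*(j + 3)*(j^2 - j - 2) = (j - 1)*(j + 1)*(j + 3)*(j - 2)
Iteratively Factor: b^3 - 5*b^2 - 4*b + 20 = (b - 5)*(b^2 - 4) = (b - 5)*(b - 2)*(b + 2)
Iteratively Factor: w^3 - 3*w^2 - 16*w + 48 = (w - 4)*(w^2 + w - 12) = (w - 4)*(w + 4)*(w - 3)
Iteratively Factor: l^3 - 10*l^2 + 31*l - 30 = (l - 2)*(l^2 - 8*l + 15) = (l - 5)*(l - 2)*(l - 3)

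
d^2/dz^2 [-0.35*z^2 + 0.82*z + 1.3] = -0.700000000000000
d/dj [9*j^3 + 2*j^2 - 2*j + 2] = 27*j^2 + 4*j - 2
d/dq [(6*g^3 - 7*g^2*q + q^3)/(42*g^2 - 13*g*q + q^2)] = ((13*g - 2*q)*(6*g^3 - 7*g^2*q + q^3) + (-7*g^2 + 3*q^2)*(42*g^2 - 13*g*q + q^2))/(42*g^2 - 13*g*q + q^2)^2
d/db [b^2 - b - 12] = 2*b - 1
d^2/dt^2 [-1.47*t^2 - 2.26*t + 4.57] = -2.94000000000000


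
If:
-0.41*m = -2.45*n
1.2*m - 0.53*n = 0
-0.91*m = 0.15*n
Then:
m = 0.00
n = 0.00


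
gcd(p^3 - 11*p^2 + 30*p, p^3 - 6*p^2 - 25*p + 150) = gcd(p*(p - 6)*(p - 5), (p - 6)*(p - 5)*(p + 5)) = p^2 - 11*p + 30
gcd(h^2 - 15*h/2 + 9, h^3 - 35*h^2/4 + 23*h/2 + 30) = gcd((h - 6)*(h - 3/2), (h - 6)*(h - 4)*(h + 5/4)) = h - 6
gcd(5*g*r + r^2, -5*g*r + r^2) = r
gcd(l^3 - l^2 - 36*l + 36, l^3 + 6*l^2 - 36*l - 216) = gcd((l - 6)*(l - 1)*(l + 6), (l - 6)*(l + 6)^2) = l^2 - 36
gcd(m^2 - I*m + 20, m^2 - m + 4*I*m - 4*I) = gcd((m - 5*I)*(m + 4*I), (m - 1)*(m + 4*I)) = m + 4*I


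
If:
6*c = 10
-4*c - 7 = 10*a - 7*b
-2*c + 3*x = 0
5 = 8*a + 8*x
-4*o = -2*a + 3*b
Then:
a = -35/72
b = 317/252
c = 5/3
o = -299/252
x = 10/9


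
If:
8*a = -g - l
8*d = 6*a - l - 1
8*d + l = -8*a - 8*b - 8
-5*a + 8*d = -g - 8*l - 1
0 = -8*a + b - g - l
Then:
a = -1/2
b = 0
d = -41/96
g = 55/12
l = -7/12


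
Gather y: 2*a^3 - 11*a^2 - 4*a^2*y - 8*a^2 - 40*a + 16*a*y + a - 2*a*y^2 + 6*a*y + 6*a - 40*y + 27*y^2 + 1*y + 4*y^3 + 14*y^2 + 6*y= 2*a^3 - 19*a^2 - 33*a + 4*y^3 + y^2*(41 - 2*a) + y*(-4*a^2 + 22*a - 33)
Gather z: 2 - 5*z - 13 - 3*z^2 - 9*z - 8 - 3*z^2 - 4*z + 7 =-6*z^2 - 18*z - 12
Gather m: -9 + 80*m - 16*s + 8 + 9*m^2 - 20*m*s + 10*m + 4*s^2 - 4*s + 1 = 9*m^2 + m*(90 - 20*s) + 4*s^2 - 20*s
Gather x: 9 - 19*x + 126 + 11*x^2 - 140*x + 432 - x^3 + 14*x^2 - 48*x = -x^3 + 25*x^2 - 207*x + 567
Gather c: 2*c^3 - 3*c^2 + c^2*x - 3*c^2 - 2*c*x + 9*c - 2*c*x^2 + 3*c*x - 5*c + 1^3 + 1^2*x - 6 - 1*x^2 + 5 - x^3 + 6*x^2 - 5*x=2*c^3 + c^2*(x - 6) + c*(-2*x^2 + x + 4) - x^3 + 5*x^2 - 4*x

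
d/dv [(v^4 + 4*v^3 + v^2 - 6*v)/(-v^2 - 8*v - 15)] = 2*(-v^3 - 8*v^2 - 5*v + 5)/(v^2 + 10*v + 25)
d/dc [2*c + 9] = 2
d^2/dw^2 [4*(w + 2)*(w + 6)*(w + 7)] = 24*w + 120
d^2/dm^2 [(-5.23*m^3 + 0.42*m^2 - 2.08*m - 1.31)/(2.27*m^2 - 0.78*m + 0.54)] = (-2.8421709430404e-14*m^5 - 13.490756*m^3 - 30.373554*m^2 + 20.064492*m + 0.11034)/(11.697083*m^6 - 12.057786*m^5 + 12.490902*m^4 - 6.211296*m^3 + 2.971404*m^2 - 0.682344*m + 0.157464)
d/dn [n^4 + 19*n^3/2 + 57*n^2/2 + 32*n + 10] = 4*n^3 + 57*n^2/2 + 57*n + 32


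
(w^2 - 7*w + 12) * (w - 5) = w^3 - 12*w^2 + 47*w - 60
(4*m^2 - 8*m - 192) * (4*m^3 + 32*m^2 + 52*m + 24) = 16*m^5 + 96*m^4 - 816*m^3 - 6464*m^2 - 10176*m - 4608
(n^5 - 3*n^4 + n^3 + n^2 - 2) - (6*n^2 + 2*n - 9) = n^5 - 3*n^4 + n^3 - 5*n^2 - 2*n + 7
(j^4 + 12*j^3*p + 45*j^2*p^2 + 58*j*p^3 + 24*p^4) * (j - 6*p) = j^5 + 6*j^4*p - 27*j^3*p^2 - 212*j^2*p^3 - 324*j*p^4 - 144*p^5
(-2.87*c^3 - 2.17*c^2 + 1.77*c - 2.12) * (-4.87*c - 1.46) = 13.9769*c^4 + 14.7581*c^3 - 5.4517*c^2 + 7.7402*c + 3.0952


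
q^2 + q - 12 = (q - 3)*(q + 4)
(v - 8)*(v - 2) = v^2 - 10*v + 16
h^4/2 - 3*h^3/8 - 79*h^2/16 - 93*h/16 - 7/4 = (h/2 + 1/4)*(h - 4)*(h + 1)*(h + 7/4)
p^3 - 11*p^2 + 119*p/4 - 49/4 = (p - 7)*(p - 7/2)*(p - 1/2)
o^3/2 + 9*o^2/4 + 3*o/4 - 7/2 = (o/2 + 1)*(o - 1)*(o + 7/2)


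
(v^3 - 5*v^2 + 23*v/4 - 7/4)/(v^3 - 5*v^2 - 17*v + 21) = (v^2 - 4*v + 7/4)/(v^2 - 4*v - 21)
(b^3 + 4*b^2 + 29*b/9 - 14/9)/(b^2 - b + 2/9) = (3*b^2 + 13*b + 14)/(3*b - 2)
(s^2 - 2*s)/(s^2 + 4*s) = (s - 2)/(s + 4)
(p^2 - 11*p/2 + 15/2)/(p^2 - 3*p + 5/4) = 2*(p - 3)/(2*p - 1)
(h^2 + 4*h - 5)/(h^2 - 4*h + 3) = (h + 5)/(h - 3)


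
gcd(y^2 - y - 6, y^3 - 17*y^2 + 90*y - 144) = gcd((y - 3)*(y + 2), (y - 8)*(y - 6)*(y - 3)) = y - 3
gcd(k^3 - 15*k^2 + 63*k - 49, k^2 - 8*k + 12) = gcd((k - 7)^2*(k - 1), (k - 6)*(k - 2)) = 1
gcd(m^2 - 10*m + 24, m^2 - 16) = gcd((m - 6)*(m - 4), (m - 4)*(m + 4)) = m - 4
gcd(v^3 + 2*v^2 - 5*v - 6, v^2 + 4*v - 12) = v - 2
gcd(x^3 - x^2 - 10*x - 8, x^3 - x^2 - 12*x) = x - 4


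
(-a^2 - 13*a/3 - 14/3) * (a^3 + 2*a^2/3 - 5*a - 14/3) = -a^5 - 5*a^4 - 23*a^3/9 + 209*a^2/9 + 392*a/9 + 196/9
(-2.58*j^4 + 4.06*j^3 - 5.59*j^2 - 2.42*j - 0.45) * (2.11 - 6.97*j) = 17.9826*j^5 - 33.742*j^4 + 47.5289*j^3 + 5.0725*j^2 - 1.9697*j - 0.9495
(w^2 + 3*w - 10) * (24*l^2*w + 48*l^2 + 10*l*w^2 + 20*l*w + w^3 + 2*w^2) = 24*l^2*w^3 + 120*l^2*w^2 - 96*l^2*w - 480*l^2 + 10*l*w^4 + 50*l*w^3 - 40*l*w^2 - 200*l*w + w^5 + 5*w^4 - 4*w^3 - 20*w^2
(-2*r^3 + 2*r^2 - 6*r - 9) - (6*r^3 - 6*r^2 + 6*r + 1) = -8*r^3 + 8*r^2 - 12*r - 10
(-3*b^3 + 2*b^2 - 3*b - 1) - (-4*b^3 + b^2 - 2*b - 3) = b^3 + b^2 - b + 2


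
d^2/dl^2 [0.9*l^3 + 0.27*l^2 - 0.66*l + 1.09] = 5.4*l + 0.54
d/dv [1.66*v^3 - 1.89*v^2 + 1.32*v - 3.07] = 4.98*v^2 - 3.78*v + 1.32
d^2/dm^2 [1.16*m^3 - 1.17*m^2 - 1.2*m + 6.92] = 6.96*m - 2.34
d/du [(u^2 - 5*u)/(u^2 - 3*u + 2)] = 2*(u^2 + 2*u - 5)/(u^4 - 6*u^3 + 13*u^2 - 12*u + 4)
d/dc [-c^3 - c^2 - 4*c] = -3*c^2 - 2*c - 4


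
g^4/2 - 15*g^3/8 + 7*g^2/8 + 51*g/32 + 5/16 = (g/2 + 1/4)*(g - 5/2)*(g - 2)*(g + 1/4)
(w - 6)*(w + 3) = w^2 - 3*w - 18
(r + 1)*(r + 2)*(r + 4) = r^3 + 7*r^2 + 14*r + 8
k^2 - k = k*(k - 1)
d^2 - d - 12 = (d - 4)*(d + 3)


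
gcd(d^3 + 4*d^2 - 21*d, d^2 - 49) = d + 7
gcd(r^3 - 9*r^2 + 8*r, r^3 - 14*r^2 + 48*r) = r^2 - 8*r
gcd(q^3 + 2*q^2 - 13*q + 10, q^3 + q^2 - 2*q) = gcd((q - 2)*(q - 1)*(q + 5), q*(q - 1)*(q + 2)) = q - 1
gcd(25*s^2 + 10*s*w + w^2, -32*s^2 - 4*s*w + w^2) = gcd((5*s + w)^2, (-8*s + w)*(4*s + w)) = 1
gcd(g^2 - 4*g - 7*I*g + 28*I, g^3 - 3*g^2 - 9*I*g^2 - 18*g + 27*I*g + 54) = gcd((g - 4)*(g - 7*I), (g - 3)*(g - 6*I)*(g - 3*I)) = 1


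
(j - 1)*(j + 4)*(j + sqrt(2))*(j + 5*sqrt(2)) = j^4 + 3*j^3 + 6*sqrt(2)*j^3 + 6*j^2 + 18*sqrt(2)*j^2 - 24*sqrt(2)*j + 30*j - 40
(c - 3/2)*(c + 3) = c^2 + 3*c/2 - 9/2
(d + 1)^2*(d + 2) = d^3 + 4*d^2 + 5*d + 2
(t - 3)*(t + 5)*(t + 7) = t^3 + 9*t^2 - t - 105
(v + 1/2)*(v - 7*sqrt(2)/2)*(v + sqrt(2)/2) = v^3 - 3*sqrt(2)*v^2 + v^2/2 - 7*v/2 - 3*sqrt(2)*v/2 - 7/4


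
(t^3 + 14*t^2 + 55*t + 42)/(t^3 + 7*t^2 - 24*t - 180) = (t^2 + 8*t + 7)/(t^2 + t - 30)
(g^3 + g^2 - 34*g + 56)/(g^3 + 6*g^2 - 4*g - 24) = (g^2 + 3*g - 28)/(g^2 + 8*g + 12)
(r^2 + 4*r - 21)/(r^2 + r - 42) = (r - 3)/(r - 6)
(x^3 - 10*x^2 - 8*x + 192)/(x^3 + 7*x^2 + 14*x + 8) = (x^2 - 14*x + 48)/(x^2 + 3*x + 2)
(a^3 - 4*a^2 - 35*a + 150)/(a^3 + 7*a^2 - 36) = (a^2 - 10*a + 25)/(a^2 + a - 6)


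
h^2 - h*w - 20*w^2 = (h - 5*w)*(h + 4*w)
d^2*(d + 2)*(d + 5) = d^4 + 7*d^3 + 10*d^2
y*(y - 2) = y^2 - 2*y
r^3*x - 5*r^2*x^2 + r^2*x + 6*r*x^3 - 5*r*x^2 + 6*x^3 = (r - 3*x)*(r - 2*x)*(r*x + x)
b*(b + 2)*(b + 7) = b^3 + 9*b^2 + 14*b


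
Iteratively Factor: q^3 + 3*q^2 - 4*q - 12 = (q + 3)*(q^2 - 4) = (q + 2)*(q + 3)*(q - 2)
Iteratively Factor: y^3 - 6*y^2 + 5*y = (y - 5)*(y^2 - y) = (y - 5)*(y - 1)*(y)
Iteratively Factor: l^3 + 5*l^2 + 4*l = (l)*(l^2 + 5*l + 4) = l*(l + 1)*(l + 4)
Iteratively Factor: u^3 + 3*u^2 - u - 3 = (u + 1)*(u^2 + 2*u - 3) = (u + 1)*(u + 3)*(u - 1)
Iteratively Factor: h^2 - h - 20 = (h + 4)*(h - 5)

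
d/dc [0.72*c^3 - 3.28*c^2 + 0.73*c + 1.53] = 2.16*c^2 - 6.56*c + 0.73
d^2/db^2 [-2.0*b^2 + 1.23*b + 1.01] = -4.00000000000000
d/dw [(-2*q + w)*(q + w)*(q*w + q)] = q*(-2*q^2 - 2*q*w - q + 3*w^2 + 2*w)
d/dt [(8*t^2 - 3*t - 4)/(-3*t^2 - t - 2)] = (-17*t^2 - 56*t + 2)/(9*t^4 + 6*t^3 + 13*t^2 + 4*t + 4)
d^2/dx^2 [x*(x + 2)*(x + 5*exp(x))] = 5*x^2*exp(x) + 30*x*exp(x) + 6*x + 30*exp(x) + 4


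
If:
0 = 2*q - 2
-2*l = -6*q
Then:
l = 3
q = 1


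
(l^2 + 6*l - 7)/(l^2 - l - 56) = (l - 1)/(l - 8)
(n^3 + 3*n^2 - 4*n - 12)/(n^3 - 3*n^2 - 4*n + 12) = (n + 3)/(n - 3)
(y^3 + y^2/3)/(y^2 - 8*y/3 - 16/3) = y^2*(3*y + 1)/(3*y^2 - 8*y - 16)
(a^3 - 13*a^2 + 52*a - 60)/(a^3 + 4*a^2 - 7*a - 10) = (a^2 - 11*a + 30)/(a^2 + 6*a + 5)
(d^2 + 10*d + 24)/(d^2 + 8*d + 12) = (d + 4)/(d + 2)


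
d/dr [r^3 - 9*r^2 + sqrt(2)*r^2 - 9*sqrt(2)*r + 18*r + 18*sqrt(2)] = 3*r^2 - 18*r + 2*sqrt(2)*r - 9*sqrt(2) + 18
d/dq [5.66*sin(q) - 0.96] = 5.66*cos(q)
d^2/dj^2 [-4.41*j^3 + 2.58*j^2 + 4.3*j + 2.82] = 5.16 - 26.46*j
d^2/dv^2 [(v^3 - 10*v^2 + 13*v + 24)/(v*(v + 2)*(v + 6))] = 2*(-18*v^6 + 3*v^5 + 816*v^4 + 3316*v^3 + 5472*v^2 + 6912*v + 3456)/(v^3*(v^6 + 24*v^5 + 228*v^4 + 1088*v^3 + 2736*v^2 + 3456*v + 1728))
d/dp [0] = 0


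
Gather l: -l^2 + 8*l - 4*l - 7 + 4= -l^2 + 4*l - 3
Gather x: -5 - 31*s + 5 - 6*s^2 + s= -6*s^2 - 30*s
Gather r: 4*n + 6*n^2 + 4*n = 6*n^2 + 8*n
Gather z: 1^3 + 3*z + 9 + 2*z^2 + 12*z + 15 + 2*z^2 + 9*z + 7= 4*z^2 + 24*z + 32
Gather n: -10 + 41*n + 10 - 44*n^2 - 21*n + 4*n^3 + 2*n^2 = 4*n^3 - 42*n^2 + 20*n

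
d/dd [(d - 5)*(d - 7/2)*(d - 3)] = 3*d^2 - 23*d + 43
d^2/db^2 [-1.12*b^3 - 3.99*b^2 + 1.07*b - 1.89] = -6.72*b - 7.98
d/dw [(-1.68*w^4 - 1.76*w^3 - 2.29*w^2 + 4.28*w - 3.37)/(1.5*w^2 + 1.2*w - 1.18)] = (-5.04*w^5 - 8.688*w^4 + 3.7056*w^3 - 2.9376*w^2 + 15.5144*w - 1.0064)/(2.25*w^4 + 3.6*w^3 - 2.1*w^2 - 2.832*w + 1.3924)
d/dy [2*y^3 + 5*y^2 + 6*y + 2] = 6*y^2 + 10*y + 6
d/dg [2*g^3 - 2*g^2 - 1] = 2*g*(3*g - 2)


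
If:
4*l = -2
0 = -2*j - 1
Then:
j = -1/2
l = -1/2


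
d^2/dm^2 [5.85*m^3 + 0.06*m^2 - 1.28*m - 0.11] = 35.1*m + 0.12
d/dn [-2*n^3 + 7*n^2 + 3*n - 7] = -6*n^2 + 14*n + 3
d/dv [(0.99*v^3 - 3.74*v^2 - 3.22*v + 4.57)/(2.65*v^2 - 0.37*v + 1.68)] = (2.6235*v^4 - 0.732600000000001*v^3 + 14.9064*v^2 - 36.7874*v - 3.7187)/(7.0225*v^4 - 1.961*v^3 + 9.0409*v^2 - 1.2432*v + 2.8224)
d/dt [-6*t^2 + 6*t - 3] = 6 - 12*t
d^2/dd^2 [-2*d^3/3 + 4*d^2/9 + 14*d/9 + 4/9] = 8/9 - 4*d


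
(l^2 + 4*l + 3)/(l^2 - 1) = (l + 3)/(l - 1)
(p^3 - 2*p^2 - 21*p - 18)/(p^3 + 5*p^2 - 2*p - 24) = (p^2 - 5*p - 6)/(p^2 + 2*p - 8)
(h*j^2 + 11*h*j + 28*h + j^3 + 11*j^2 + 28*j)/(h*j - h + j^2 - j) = (j^2 + 11*j + 28)/(j - 1)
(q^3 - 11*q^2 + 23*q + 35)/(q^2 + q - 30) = (q^2 - 6*q - 7)/(q + 6)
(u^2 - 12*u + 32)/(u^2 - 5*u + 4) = (u - 8)/(u - 1)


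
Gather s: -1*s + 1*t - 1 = -s + t - 1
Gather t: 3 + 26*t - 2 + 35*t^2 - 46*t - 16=35*t^2 - 20*t - 15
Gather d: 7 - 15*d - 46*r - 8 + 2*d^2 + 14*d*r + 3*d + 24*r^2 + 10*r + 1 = 2*d^2 + d*(14*r - 12) + 24*r^2 - 36*r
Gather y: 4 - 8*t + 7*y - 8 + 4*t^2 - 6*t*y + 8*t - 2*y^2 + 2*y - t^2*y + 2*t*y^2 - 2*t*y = 4*t^2 + y^2*(2*t - 2) + y*(-t^2 - 8*t + 9) - 4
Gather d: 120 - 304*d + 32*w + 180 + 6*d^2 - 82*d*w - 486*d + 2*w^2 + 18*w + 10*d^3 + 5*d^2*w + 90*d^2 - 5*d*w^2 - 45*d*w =10*d^3 + d^2*(5*w + 96) + d*(-5*w^2 - 127*w - 790) + 2*w^2 + 50*w + 300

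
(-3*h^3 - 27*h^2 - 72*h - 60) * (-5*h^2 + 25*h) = 15*h^5 + 60*h^4 - 315*h^3 - 1500*h^2 - 1500*h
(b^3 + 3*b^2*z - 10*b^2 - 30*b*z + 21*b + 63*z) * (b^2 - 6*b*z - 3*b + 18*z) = b^5 - 3*b^4*z - 13*b^4 - 18*b^3*z^2 + 39*b^3*z + 51*b^3 + 234*b^2*z^2 - 153*b^2*z - 63*b^2 - 918*b*z^2 + 189*b*z + 1134*z^2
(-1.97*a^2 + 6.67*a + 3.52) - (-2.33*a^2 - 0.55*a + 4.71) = 0.36*a^2 + 7.22*a - 1.19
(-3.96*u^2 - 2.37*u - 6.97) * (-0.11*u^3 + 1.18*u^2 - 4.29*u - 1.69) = 0.4356*u^5 - 4.4121*u^4 + 14.9585*u^3 + 8.6351*u^2 + 33.9066*u + 11.7793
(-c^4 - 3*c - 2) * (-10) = 10*c^4 + 30*c + 20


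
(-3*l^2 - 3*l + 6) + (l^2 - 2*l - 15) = -2*l^2 - 5*l - 9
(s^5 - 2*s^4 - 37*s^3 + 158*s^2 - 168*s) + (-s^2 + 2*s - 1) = s^5 - 2*s^4 - 37*s^3 + 157*s^2 - 166*s - 1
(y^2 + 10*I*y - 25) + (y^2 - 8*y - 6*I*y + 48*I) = 2*y^2 - 8*y + 4*I*y - 25 + 48*I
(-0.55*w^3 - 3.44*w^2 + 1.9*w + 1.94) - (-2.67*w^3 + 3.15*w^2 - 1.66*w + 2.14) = 2.12*w^3 - 6.59*w^2 + 3.56*w - 0.2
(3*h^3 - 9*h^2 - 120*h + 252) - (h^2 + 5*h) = 3*h^3 - 10*h^2 - 125*h + 252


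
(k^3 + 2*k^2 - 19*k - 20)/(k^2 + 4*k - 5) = (k^2 - 3*k - 4)/(k - 1)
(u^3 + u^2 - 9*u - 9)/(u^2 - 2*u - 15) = (u^2 - 2*u - 3)/(u - 5)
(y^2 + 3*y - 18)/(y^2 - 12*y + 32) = (y^2 + 3*y - 18)/(y^2 - 12*y + 32)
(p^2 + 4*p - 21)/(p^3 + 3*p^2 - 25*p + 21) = 1/(p - 1)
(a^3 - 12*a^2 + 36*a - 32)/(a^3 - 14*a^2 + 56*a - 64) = (a - 2)/(a - 4)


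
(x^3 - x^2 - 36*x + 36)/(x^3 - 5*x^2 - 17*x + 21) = (x^2 - 36)/(x^2 - 4*x - 21)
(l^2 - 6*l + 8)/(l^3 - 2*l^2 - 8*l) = (l - 2)/(l*(l + 2))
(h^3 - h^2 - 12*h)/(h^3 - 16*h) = (h + 3)/(h + 4)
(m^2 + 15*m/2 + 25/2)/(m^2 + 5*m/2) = (m + 5)/m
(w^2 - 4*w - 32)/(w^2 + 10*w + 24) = (w - 8)/(w + 6)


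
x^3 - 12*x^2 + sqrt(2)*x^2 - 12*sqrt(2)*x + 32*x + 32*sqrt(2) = (x - 8)*(x - 4)*(x + sqrt(2))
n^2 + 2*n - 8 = (n - 2)*(n + 4)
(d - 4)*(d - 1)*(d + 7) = d^3 + 2*d^2 - 31*d + 28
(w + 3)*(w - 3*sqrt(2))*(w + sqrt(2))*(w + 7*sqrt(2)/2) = w^4 + 3*sqrt(2)*w^3/2 + 3*w^3 - 20*w^2 + 9*sqrt(2)*w^2/2 - 60*w - 21*sqrt(2)*w - 63*sqrt(2)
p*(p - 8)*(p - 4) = p^3 - 12*p^2 + 32*p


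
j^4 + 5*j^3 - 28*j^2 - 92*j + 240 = (j - 4)*(j - 2)*(j + 5)*(j + 6)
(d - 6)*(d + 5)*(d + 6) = d^3 + 5*d^2 - 36*d - 180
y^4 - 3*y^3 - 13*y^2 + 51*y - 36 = (y - 3)^2*(y - 1)*(y + 4)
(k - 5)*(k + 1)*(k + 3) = k^3 - k^2 - 17*k - 15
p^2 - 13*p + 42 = (p - 7)*(p - 6)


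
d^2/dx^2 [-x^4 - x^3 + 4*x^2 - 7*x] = -12*x^2 - 6*x + 8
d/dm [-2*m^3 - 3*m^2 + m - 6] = -6*m^2 - 6*m + 1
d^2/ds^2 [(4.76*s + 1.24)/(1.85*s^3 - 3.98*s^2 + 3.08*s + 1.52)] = (97.7466*s^5 - 159.36048*s^4 - 49.5262720000001*s^3 - 0.375744000000054*s^2 + 60.6528*s - 6.039552)/(6.331625*s^9 - 40.86465*s^8 + 119.53812*s^7 - 183.506432*s^6 + 131.864256*s^5 + 10.930368*s^4 - 69.755776*s^3 + 15.671808*s^2 + 21.348096*s + 3.511808)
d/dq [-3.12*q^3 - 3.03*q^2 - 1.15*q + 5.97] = -9.36*q^2 - 6.06*q - 1.15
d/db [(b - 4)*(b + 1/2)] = 2*b - 7/2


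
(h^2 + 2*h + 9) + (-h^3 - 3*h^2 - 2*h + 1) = -h^3 - 2*h^2 + 10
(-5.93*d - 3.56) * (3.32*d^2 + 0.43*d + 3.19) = -19.6876*d^3 - 14.3691*d^2 - 20.4475*d - 11.3564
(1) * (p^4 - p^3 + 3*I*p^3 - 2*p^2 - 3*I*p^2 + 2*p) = p^4 - p^3 + 3*I*p^3 - 2*p^2 - 3*I*p^2 + 2*p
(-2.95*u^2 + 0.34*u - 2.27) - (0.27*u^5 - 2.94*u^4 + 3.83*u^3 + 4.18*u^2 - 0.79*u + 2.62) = -0.27*u^5 + 2.94*u^4 - 3.83*u^3 - 7.13*u^2 + 1.13*u - 4.89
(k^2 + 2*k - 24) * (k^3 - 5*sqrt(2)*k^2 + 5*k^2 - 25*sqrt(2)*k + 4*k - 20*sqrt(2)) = k^5 - 5*sqrt(2)*k^4 + 7*k^4 - 35*sqrt(2)*k^3 - 10*k^3 - 112*k^2 + 50*sqrt(2)*k^2 - 96*k + 560*sqrt(2)*k + 480*sqrt(2)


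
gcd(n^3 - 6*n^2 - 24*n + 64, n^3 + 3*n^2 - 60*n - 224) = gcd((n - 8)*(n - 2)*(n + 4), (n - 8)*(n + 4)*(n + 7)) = n^2 - 4*n - 32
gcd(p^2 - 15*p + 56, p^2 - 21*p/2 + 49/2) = p - 7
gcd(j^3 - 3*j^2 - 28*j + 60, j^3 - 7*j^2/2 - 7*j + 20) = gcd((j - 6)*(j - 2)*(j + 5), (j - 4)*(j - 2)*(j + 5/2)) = j - 2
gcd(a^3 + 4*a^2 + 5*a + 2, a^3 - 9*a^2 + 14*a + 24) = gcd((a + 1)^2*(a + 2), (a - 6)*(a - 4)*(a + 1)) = a + 1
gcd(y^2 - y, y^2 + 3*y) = y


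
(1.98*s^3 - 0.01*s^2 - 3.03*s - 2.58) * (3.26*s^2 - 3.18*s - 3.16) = 6.4548*s^5 - 6.329*s^4 - 16.1028*s^3 + 1.2562*s^2 + 17.7792*s + 8.1528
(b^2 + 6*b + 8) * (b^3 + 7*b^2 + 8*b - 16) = b^5 + 13*b^4 + 58*b^3 + 88*b^2 - 32*b - 128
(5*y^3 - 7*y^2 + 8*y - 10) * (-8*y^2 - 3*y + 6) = -40*y^5 + 41*y^4 - 13*y^3 + 14*y^2 + 78*y - 60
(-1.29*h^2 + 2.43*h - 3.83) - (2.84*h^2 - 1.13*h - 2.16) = -4.13*h^2 + 3.56*h - 1.67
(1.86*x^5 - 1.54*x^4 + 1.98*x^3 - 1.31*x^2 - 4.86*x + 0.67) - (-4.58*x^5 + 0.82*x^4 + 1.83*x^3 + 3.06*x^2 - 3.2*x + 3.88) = 6.44*x^5 - 2.36*x^4 + 0.15*x^3 - 4.37*x^2 - 1.66*x - 3.21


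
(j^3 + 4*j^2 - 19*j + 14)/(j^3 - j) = (j^2 + 5*j - 14)/(j*(j + 1))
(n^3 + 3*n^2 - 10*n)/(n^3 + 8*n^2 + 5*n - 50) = n/(n + 5)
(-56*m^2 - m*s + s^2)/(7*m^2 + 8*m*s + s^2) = (-8*m + s)/(m + s)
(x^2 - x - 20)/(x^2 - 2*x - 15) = (x + 4)/(x + 3)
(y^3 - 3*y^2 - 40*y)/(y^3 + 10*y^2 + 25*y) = (y - 8)/(y + 5)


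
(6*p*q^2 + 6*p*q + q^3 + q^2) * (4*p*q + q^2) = 24*p^2*q^3 + 24*p^2*q^2 + 10*p*q^4 + 10*p*q^3 + q^5 + q^4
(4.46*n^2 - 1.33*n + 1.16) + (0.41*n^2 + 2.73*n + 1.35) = 4.87*n^2 + 1.4*n + 2.51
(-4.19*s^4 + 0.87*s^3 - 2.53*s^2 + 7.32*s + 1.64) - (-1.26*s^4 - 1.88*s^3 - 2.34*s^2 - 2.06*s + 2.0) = -2.93*s^4 + 2.75*s^3 - 0.19*s^2 + 9.38*s - 0.36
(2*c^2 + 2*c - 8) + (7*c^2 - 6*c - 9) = 9*c^2 - 4*c - 17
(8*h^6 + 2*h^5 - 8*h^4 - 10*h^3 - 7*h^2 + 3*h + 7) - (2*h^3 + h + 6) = 8*h^6 + 2*h^5 - 8*h^4 - 12*h^3 - 7*h^2 + 2*h + 1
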